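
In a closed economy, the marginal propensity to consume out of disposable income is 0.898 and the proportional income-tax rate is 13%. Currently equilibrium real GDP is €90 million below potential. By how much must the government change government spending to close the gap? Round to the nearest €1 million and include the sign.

+€20 million

Spending multiplier = 1/(1 − c(1−t)) = 1/(1 − 0.898×0.87) = 1/0.21874 ≈ 4.572.
Need ΔY = +€90 million, so ΔG = ΔY/k = (+€90 million) × 0.21874 ≈ +€20 million.
The government should increase government spending by €20 million.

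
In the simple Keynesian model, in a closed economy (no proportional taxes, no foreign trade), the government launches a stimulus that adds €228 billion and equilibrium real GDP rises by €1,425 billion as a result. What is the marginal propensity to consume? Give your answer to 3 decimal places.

Implied spending multiplier k = ΔY/ΔG = 1,425/228 = 6.25.
Since k = 1/(1 − MPC), MPC = 1 − 1/k = 1 − ΔG/ΔY = 1 − 228/1,425 = 0.840.

0.840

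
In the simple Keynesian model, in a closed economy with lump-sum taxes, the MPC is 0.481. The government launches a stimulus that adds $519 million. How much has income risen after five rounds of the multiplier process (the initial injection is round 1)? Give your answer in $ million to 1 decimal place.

$974.3 million

Round 1 adds ΔG = $519 million; each later round is MPC = 0.481 times the previous.
After 5 rounds: 519 + 249.639 + 120.076359 + 57.756728679 + 27.780986494599 = ΔG·(1 − c^5)/(1 − c) = 519 × (1 − 0.025746925826401)/0.519 ≈ $974.3 million.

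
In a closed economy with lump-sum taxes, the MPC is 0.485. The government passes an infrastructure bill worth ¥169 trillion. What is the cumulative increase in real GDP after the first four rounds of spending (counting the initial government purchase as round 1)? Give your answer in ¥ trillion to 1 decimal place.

Round 1 adds ΔG = ¥169 trillion; each later round is MPC = 0.485 times the previous.
After 4 rounds: 169 + 81.965 + 39.753025 + 19.280217125 = ΔG·(1 − c^4)/(1 − c) = 169 × (1 − 0.055330800625)/0.515 ≈ ¥310 trillion.

¥310.0 trillion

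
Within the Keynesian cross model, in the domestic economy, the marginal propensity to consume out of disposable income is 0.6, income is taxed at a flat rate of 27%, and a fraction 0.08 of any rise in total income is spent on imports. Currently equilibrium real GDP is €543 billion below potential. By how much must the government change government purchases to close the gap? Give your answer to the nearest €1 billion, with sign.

Spending multiplier = 1/(1 − c(1−t) + m) = 1/(1 − 0.6×0.73 + 0.08) = 1/0.642 ≈ 1.558.
Need ΔY = +€543 billion, so ΔG = ΔY/k = (+€543 billion) × 0.642 ≈ +€349 billion.
The government should increase government purchases by €349 billion.

+€349 billion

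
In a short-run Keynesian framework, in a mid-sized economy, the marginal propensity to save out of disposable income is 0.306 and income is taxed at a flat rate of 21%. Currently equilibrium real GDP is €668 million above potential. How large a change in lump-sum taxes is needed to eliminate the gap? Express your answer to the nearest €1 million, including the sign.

+€435 million

MPC = 1 − MPS = 1 − 0.306 = 0.694.
Spending multiplier = 1/(1 − c(1−t)) = 1/(1 − 0.694×0.79) = 1/0.45174 ≈ 2.214.
Tax multiplier = −c·k = −0.694/0.45174 ≈ −1.536. Need ΔY = −€668 million, so ΔT = ΔY/(−c·k) = −(−€668 million) × 0.45174 / 0.694 ≈ +€435 million.
The government should raise lump-sum taxes by €435 million.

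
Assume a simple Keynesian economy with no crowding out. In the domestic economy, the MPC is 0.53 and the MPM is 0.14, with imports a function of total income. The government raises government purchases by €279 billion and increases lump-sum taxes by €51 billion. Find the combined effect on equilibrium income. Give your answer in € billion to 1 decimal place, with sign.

+€413.1 billion

Expenditure multiplier = 1/(1 − c + m) = 1/(1 − 0.53 + 0.14) = 1/0.61 ≈ 1.639.
ΔG contributes k·ΔG = (+€279 billion) / 0.61 ≈ +€457.4 billion.
ΔT of +€51 billion changes first-round spending by −c·ΔT = −€27.03 billion, contributing k·(−c·ΔT) = (−€27.03 billion) / 0.61 ≈ −€44.3 billion.
Net ΔY = k(ΔG − c·ΔT) = (+€251.97 billion) / 0.61 ≈ +€413.1 billion.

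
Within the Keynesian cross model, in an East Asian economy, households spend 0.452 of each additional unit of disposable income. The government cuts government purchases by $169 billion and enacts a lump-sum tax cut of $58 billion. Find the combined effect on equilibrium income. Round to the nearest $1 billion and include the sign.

Expenditure multiplier = 1/(1 − MPC) = 1/(1 − 0.452) = 1/0.548 ≈ 1.825.
ΔG contributes k·ΔG = (−$169 billion) / 0.548 ≈ −$308.4 billion.
ΔT of −$58 billion changes first-round spending by −c·ΔT = +$26.216 billion, contributing k·(−c·ΔT) = (+$26.216 billion) / 0.548 ≈ +$47.8 billion.
Net ΔY = k(ΔG − c·ΔT) = (−$142.784 billion) / 0.548 ≈ −$261 billion.

−$261 billion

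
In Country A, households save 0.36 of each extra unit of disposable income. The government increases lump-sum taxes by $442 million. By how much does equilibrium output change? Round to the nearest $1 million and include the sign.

−$786 million

MPC = 1 − MPS = 1 − 0.36 = 0.64.
A lump-sum tax change of +$442 million shifts disposable income by −$442 million; first-round consumption changes by −c × ΔT = −0.64 × (+$442 million) = −$282.88 million.
Expenditure multiplier = 1/(1 − MPC) = 1/(1 − 0.64) = 1/0.36 ≈ 2.778.
The tax multiplier is −c × k ≈ −1.778, so ΔY = k × (−c·ΔT) = (−$282.88 million) / 0.36 ≈ −$786 million.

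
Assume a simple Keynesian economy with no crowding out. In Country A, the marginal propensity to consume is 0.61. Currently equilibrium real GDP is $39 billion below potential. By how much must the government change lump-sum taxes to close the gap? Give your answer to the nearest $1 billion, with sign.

−$25 billion

Spending multiplier = 1/(1 − MPC) = 1/(1 − 0.61) = 1/0.39 ≈ 2.564.
Tax multiplier = −c·k = −0.61/0.39 ≈ −1.564. Need ΔY = +$39 billion, so ΔT = ΔY/(−c·k) = −(+$39 billion) × 0.39 / 0.61 ≈ −$25 billion.
The government should cut lump-sum taxes by $25 billion.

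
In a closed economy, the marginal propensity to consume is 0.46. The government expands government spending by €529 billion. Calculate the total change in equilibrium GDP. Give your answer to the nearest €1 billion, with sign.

Expenditure multiplier = 1/(1 − MPC) = 1/(1 − 0.46) = 1/0.54 ≈ 1.852.
ΔY = k × ΔG = (+€529 billion) / 0.54 ≈ +€980 billion.

+€980 billion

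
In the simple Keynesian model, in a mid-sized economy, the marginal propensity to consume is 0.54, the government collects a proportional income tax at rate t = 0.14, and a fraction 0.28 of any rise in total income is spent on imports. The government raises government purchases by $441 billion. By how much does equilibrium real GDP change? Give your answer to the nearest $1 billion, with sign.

+$541 billion

Government-spending multiplier = 1/(1 − c(1−t) + m) = 1/(1 − 0.54×0.86 + 0.28) = 1/0.8156 ≈ 1.226.
ΔY = k × ΔG = (+$441 billion) / 0.8156 ≈ +$541 billion.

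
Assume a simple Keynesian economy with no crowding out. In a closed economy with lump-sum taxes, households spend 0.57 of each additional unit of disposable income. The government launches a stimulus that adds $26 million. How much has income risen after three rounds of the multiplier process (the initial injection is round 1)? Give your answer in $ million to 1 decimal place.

$49.3 million

Round 1 adds ΔG = $26 million; each later round is MPC = 0.57 times the previous.
After 3 rounds: 26 + 14.82 + 8.4474 = ΔG·(1 − c^3)/(1 − c) = 26 × (1 − 0.185193)/0.43 ≈ $49.3 million.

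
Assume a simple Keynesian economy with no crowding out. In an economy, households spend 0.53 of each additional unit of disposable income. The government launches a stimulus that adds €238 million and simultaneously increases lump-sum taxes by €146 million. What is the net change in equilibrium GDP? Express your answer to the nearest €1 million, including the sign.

+€342 million

Expenditure multiplier = 1/(1 − MPC) = 1/(1 − 0.53) = 1/0.47 ≈ 2.128.
ΔG contributes k·ΔG = (+€238 million) / 0.47 ≈ +€506.4 million.
ΔT of +€146 million changes first-round spending by −c·ΔT = −€77.38 million, contributing k·(−c·ΔT) = (−€77.38 million) / 0.47 ≈ −€164.6 million.
Net ΔY = k(ΔG − c·ΔT) = (+€160.62 million) / 0.47 ≈ +€342 million.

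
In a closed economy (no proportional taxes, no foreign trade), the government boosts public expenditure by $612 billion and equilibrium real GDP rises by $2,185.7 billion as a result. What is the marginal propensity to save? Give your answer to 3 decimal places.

Implied spending multiplier k = ΔY/ΔG = 2,185.7/612 ≈ 3.5714.
Since k = 1/(1 − MPC), MPC = 1 − 1/k = 1 − ΔG/ΔY = 1 − 612/2,185.7 ≈ 0.720.
MPS = 1 − MPC = 0.280.

0.280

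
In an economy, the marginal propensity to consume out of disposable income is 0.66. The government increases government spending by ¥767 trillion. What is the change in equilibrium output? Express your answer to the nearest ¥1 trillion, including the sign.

Expenditure multiplier = 1/(1 − MPC) = 1/(1 − 0.66) = 1/0.34 ≈ 2.941.
ΔY = k × ΔG = (+¥767 trillion) / 0.34 ≈ +¥2,256 trillion.

+¥2,256 trillion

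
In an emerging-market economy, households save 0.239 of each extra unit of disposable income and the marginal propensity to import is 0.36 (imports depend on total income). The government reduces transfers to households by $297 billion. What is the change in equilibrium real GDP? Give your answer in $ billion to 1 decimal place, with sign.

−$377.3 billion

MPC = 1 − MPS = 1 − 0.239 = 0.761.
The transfer change shifts disposable income by −$297 billion, so first-round consumption changes by c·ΔTR = 0.761 × (−$297 billion) = −$226.017 billion.
Expenditure multiplier = 1/(1 − c + m) = 1/(1 − 0.761 + 0.36) = 1/0.599 ≈ 1.669.
The transfer multiplier is c × k ≈ 1.27, so ΔY = k × (c·ΔTR) = (−$226.017 billion) / 0.599 ≈ −$377.3 billion.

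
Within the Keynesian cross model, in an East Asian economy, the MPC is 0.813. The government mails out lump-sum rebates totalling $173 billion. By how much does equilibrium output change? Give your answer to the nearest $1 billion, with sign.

+$752 billion

A lump-sum tax change of −$173 billion shifts disposable income by +$173 billion; first-round consumption changes by −c × ΔT = −0.813 × (−$173 billion) = +$140.649 billion.
Expenditure multiplier = 1/(1 − MPC) = 1/(1 − 0.813) = 1/0.187 ≈ 5.348.
The tax multiplier is −c × k ≈ −4.348, so ΔY = k × (−c·ΔT) = (+$140.649 billion) / 0.187 ≈ +$752 billion.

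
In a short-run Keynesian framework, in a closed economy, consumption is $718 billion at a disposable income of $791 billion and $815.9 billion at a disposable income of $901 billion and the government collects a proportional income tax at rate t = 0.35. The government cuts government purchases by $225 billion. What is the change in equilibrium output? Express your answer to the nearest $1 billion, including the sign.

MPC = ΔC/ΔYd = (815.9 − 718)/(901 − 791) = 97.9/110 = 0.89.
Government-spending multiplier = 1/(1 − c(1−t)) = 1/(1 − 0.89×0.65) = 1/0.4215 ≈ 2.372.
ΔY = k × ΔG = (−$225 billion) / 0.4215 ≈ −$534 billion.

−$534 billion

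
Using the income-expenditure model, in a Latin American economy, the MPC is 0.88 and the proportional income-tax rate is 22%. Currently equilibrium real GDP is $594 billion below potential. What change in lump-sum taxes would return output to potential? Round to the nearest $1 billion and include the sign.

Spending multiplier = 1/(1 − c(1−t)) = 1/(1 − 0.88×0.78) = 1/0.3136 ≈ 3.189.
Tax multiplier = −c·k = −0.88/0.3136 ≈ −2.806. Need ΔY = +$594 billion, so ΔT = ΔY/(−c·k) = −(+$594 billion) × 0.3136 / 0.88 ≈ −$212 billion.
The government should cut lump-sum taxes by $212 billion.

−$212 billion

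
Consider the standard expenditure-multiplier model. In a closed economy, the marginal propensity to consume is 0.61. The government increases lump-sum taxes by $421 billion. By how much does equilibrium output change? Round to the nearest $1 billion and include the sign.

A lump-sum tax change of +$421 billion shifts disposable income by −$421 billion; first-round consumption changes by −c × ΔT = −0.61 × (+$421 billion) = −$256.81 billion.
Expenditure multiplier = 1/(1 − MPC) = 1/(1 − 0.61) = 1/0.39 ≈ 2.564.
The tax multiplier is −c × k ≈ −1.564, so ΔY = k × (−c·ΔT) = (−$256.81 billion) / 0.39 ≈ −$658 billion.

−$658 billion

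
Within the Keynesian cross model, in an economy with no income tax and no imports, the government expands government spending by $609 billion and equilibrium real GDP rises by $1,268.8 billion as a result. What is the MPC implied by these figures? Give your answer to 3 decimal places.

Implied spending multiplier k = ΔY/ΔG = 1,268.8/609 ≈ 2.0834.
Since k = 1/(1 − MPC), MPC = 1 − 1/k = 1 − ΔG/ΔY = 1 − 609/1,268.8 ≈ 0.520.

0.520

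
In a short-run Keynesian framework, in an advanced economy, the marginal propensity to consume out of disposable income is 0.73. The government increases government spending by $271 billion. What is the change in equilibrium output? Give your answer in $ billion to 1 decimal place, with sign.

Spending multiplier = 1/(1 − MPC) = 1/(1 − 0.73) = 1/0.27 ≈ 3.704.
ΔY = k × ΔG = (+$271 billion) / 0.27 ≈ +$1,003.7 billion.

+$1,003.7 billion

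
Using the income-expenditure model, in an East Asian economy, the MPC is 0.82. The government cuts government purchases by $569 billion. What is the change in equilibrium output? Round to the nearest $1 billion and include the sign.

Expenditure multiplier = 1/(1 − MPC) = 1/(1 − 0.82) = 1/0.18 ≈ 5.556.
ΔY = k × ΔG = (−$569 billion) / 0.18 ≈ −$3,161 billion.

−$3,161 billion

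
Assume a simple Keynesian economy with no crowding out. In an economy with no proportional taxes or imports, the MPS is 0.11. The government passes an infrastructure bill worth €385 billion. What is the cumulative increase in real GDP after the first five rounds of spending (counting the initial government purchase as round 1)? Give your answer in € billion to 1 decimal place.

MPC = 1 − MPS = 1 − 0.11 = 0.89.
Round 1 adds ΔG = €385 billion; each later round is MPC = 0.89 times the previous.
After 5 rounds: 385 + 342.65 + 304.9585 + 271.413065 + 241.55762785 = ΔG·(1 − c^5)/(1 − c) = 385 × (1 − 0.5584059449)/0.11 ≈ €1,545.6 billion.

€1,545.6 billion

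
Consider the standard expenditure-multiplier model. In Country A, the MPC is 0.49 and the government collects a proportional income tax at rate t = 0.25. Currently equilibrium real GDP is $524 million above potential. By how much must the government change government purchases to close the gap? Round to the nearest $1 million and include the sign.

−$331 million

Spending multiplier = 1/(1 − c(1−t)) = 1/(1 − 0.49×0.75) = 1/0.6325 ≈ 1.581.
Need ΔY = −$524 million, so ΔG = ΔY/k = (−$524 million) × 0.6325 ≈ −$331 million.
The government should cut government purchases by $331 million.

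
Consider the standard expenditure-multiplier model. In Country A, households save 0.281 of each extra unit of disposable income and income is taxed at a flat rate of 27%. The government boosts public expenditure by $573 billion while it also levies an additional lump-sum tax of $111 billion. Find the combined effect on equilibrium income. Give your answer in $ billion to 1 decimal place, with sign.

+$1,038.0 billion

MPC = 1 − MPS = 1 − 0.281 = 0.719.
Expenditure multiplier = 1/(1 − c(1−t)) = 1/(1 − 0.719×0.73) = 1/0.47513 ≈ 2.105.
ΔG contributes k·ΔG = (+$573 billion) / 0.47513 ≈ +$1,206 billion.
ΔT of +$111 billion changes first-round spending by −c·ΔT = −$79.809 billion, contributing k·(−c·ΔT) = (−$79.809 billion) / 0.47513 ≈ −$168 billion.
Net ΔY = k(ΔG − c·ΔT) = (+$493.191 billion) / 0.47513 ≈ +$1,038 billion.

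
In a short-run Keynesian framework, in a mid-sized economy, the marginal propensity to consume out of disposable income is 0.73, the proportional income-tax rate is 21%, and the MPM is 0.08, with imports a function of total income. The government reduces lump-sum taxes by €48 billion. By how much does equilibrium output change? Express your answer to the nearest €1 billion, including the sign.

A lump-sum tax change of −€48 billion shifts disposable income by +€48 billion; first-round consumption changes by −c × ΔT = −0.73 × (−€48 billion) = +€35.04 billion.
Expenditure multiplier = 1/(1 − c(1−t) + m) = 1/(1 − 0.73×0.79 + 0.08) = 1/0.5033 ≈ 1.987.
The tax multiplier is −c × k ≈ −1.45, so ΔY = k × (−c·ΔT) = (+€35.04 billion) / 0.5033 ≈ +€70 billion.

+€70 billion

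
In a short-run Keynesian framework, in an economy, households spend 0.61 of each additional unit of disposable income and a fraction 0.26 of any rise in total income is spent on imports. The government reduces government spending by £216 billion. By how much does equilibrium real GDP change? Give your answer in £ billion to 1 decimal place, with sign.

−£332.3 billion

Spending multiplier = 1/(1 − c + m) = 1/(1 − 0.61 + 0.26) = 1/0.65 ≈ 1.538.
ΔY = k × ΔG = (−£216 billion) / 0.65 ≈ −£332.3 billion.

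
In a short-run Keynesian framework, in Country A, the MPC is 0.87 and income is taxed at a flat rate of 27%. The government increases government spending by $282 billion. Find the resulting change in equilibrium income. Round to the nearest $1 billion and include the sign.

Expenditure multiplier = 1/(1 − c(1−t)) = 1/(1 − 0.87×0.73) = 1/0.3649 ≈ 2.74.
ΔY = k × ΔG = (+$282 billion) / 0.3649 ≈ +$773 billion.

+$773 billion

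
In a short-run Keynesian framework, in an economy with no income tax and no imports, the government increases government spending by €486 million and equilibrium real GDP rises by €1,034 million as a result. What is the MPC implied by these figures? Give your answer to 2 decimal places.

Implied spending multiplier k = ΔY/ΔG = 1,034/486 ≈ 2.1276.
Since k = 1/(1 − MPC), MPC = 1 − 1/k = 1 − ΔG/ΔY = 1 − 486/1,034 ≈ 0.53.

0.53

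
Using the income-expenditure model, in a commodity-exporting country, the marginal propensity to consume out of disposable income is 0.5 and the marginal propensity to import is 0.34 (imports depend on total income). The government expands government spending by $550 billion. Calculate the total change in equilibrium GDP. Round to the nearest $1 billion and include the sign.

Government-spending multiplier = 1/(1 − c + m) = 1/(1 − 0.5 + 0.34) = 1/0.84 ≈ 1.19.
ΔY = k × ΔG = (+$550 billion) / 0.84 ≈ +$655 billion.

+$655 billion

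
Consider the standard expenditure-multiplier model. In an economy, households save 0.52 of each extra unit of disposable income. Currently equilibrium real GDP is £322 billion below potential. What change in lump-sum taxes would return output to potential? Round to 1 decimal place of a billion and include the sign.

−£348.8 billion

MPC = 1 − MPS = 1 − 0.52 = 0.48.
Spending multiplier = 1/(1 − MPC) = 1/(1 − 0.48) = 1/0.52 ≈ 1.923.
Tax multiplier = −c·k = −0.48/0.52 ≈ −0.923. Need ΔY = +£322 billion, so ΔT = ΔY/(−c·k) = −(+£322 billion) × 0.52 / 0.48 ≈ −£348.8 billion.
The government should cut lump-sum taxes by £348.8 billion.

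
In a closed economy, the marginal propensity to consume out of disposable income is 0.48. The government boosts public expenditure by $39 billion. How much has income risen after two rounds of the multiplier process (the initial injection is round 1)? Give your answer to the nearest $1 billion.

Round 1 adds ΔG = $39 billion; each later round is MPC = 0.48 times the previous.
After 2 rounds: 39 + 18.72 = ΔG·(1 − c^2)/(1 − c) = 39 × (1 − 0.2304)/0.52 ≈ $58 billion.

$58 billion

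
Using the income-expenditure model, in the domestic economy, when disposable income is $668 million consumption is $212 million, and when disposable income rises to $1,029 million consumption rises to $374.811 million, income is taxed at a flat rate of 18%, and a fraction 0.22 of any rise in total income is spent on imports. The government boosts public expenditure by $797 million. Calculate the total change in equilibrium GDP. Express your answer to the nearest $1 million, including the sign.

+$937 million

MPC = ΔC/ΔYd = (374.811 − 212)/(1,029 − 668) = 162.811/361 = 0.451.
Spending multiplier = 1/(1 − c(1−t) + m) = 1/(1 − 0.451×0.82 + 0.22) = 1/0.85018 ≈ 1.176.
ΔY = k × ΔG = (+$797 million) / 0.85018 ≈ +$937 million.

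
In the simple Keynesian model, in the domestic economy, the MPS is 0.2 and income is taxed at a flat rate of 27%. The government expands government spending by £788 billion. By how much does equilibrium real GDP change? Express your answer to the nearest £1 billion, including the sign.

MPC = 1 − MPS = 1 − 0.2 = 0.8.
Spending multiplier = 1/(1 − c(1−t)) = 1/(1 − 0.8×0.73) = 1/0.416 ≈ 2.404.
ΔY = k × ΔG = (+£788 billion) / 0.416 ≈ +£1,894 billion.

+£1,894 billion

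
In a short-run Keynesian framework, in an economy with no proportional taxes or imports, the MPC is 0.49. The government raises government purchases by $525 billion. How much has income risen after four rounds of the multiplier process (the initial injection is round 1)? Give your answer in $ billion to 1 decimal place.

Round 1 adds ΔG = $525 billion; each later round is MPC = 0.49 times the previous.
After 4 rounds: 525 + 257.25 + 126.0525 + 61.765725 = ΔG·(1 − c^4)/(1 − c) = 525 × (1 − 0.05764801)/0.51 ≈ $970.1 billion.

$970.1 billion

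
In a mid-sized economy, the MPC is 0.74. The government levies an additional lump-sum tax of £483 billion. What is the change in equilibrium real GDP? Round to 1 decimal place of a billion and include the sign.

A lump-sum tax change of +£483 billion shifts disposable income by −£483 billion; first-round consumption changes by −c × ΔT = −0.74 × (+£483 billion) = −£357.42 billion.
Expenditure multiplier = 1/(1 − MPC) = 1/(1 − 0.74) = 1/0.26 ≈ 3.846.
The tax multiplier is −c × k ≈ −2.846, so ΔY = k × (−c·ΔT) = (−£357.42 billion) / 0.26 ≈ −£1,374.7 billion.

−£1,374.7 billion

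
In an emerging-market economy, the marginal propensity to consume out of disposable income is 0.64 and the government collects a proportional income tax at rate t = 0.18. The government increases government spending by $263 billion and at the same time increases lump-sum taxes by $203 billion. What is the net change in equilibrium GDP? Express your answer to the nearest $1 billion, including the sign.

+$280 billion

Expenditure multiplier = 1/(1 − c(1−t)) = 1/(1 − 0.64×0.82) = 1/0.4752 ≈ 2.104.
ΔG contributes k·ΔG = (+$263 billion) / 0.4752 ≈ +$553.5 billion.
ΔT of +$203 billion changes first-round spending by −c·ΔT = −$129.92 billion, contributing k·(−c·ΔT) = (−$129.92 billion) / 0.4752 ≈ −$273.4 billion.
Net ΔY = k(ΔG − c·ΔT) = (+$133.08 billion) / 0.4752 ≈ +$280 billion.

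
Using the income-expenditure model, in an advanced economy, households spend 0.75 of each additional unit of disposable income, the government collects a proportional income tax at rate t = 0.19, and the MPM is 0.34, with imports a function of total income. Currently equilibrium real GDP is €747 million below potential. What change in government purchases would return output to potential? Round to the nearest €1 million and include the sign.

+€547 million

Spending multiplier = 1/(1 − c(1−t) + m) = 1/(1 − 0.75×0.81 + 0.34) = 1/0.7325 ≈ 1.365.
Need ΔY = +€747 million, so ΔG = ΔY/k = (+€747 million) × 0.7325 ≈ +€547 million.
The government should increase government purchases by €547 million.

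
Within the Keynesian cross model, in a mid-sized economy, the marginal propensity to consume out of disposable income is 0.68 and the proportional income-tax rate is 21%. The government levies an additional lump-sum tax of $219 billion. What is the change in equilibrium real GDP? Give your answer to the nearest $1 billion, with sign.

−$322 billion

A lump-sum tax change of +$219 billion shifts disposable income by −$219 billion; first-round consumption changes by −c × ΔT = −0.68 × (+$219 billion) = −$148.92 billion.
Expenditure multiplier = 1/(1 − c(1−t)) = 1/(1 − 0.68×0.79) = 1/0.4628 ≈ 2.161.
The tax multiplier is −c × k ≈ −1.469, so ΔY = k × (−c·ΔT) = (−$148.92 billion) / 0.4628 ≈ −$322 billion.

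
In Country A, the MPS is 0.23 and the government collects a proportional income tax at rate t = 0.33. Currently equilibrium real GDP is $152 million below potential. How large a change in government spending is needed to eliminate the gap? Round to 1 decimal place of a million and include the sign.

+$73.6 million

MPC = 1 − MPS = 1 − 0.23 = 0.77.
Spending multiplier = 1/(1 − c(1−t)) = 1/(1 − 0.77×0.67) = 1/0.4841 ≈ 2.066.
Need ΔY = +$152 million, so ΔG = ΔY/k = (+$152 million) × 0.4841 ≈ +$73.6 million.
The government should increase government spending by $73.6 million.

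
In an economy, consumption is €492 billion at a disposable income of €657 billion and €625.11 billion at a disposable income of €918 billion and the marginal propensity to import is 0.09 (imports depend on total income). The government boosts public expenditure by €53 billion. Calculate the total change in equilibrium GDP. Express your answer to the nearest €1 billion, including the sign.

+€91 billion

MPC = ΔC/ΔYd = (625.11 − 492)/(918 − 657) = 133.11/261 = 0.51.
Expenditure multiplier = 1/(1 − c + m) = 1/(1 − 0.51 + 0.09) = 1/0.58 ≈ 1.724.
ΔY = k × ΔG = (+€53 billion) / 0.58 ≈ +€91 billion.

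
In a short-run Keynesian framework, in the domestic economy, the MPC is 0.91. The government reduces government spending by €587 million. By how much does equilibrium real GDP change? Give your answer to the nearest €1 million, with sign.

−€6,522 million

Spending multiplier = 1/(1 − MPC) = 1/(1 − 0.91) = 1/0.09 ≈ 11.111.
ΔY = k × ΔG = (−€587 million) / 0.09 ≈ −€6,522 million.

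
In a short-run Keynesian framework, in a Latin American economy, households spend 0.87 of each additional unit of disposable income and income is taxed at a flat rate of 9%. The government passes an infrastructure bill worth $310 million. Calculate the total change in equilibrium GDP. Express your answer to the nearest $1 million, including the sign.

+$1,488 million

Government-spending multiplier = 1/(1 − c(1−t)) = 1/(1 − 0.87×0.91) = 1/0.2083 ≈ 4.801.
ΔY = k × ΔG = (+$310 million) / 0.2083 ≈ +$1,488 million.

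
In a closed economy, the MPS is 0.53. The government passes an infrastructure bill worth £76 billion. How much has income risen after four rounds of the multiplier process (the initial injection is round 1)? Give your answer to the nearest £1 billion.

MPC = 1 − MPS = 1 − 0.53 = 0.47.
Round 1 adds ΔG = £76 billion; each later round is MPC = 0.47 times the previous.
After 4 rounds: 76 + 35.72 + 16.7884 + 7.890548 = ΔG·(1 − c^4)/(1 − c) = 76 × (1 − 0.04879681)/0.53 ≈ £136 billion.

£136 billion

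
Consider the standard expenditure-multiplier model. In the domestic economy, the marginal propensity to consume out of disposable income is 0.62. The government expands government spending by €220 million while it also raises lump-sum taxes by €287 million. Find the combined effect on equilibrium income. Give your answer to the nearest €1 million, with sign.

+€111 million

Expenditure multiplier = 1/(1 − MPC) = 1/(1 − 0.62) = 1/0.38 ≈ 2.632.
ΔG contributes k·ΔG = (+€220 million) / 0.38 ≈ +€578.9 million.
ΔT of +€287 million changes first-round spending by −c·ΔT = −€177.94 million, contributing k·(−c·ΔT) = (−€177.94 million) / 0.38 ≈ −€468.3 million.
Net ΔY = k(ΔG − c·ΔT) = (+€42.06 million) / 0.38 ≈ +€111 million.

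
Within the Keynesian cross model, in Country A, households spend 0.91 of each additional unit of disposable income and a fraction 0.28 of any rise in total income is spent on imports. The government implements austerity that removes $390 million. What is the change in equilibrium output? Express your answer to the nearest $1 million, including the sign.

−$1,054 million

Spending multiplier = 1/(1 − c + m) = 1/(1 − 0.91 + 0.28) = 1/0.37 ≈ 2.703.
ΔY = k × ΔG = (−$390 million) / 0.37 ≈ −$1,054 million.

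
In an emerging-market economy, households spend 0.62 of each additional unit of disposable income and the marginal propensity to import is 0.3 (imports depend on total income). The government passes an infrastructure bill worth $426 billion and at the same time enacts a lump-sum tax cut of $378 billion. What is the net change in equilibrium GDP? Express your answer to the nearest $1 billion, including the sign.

+$971 billion

Expenditure multiplier = 1/(1 − c + m) = 1/(1 − 0.62 + 0.3) = 1/0.68 ≈ 1.471.
ΔG contributes k·ΔG = (+$426 billion) / 0.68 ≈ +$626.5 billion.
ΔT of −$378 billion changes first-round spending by −c·ΔT = +$234.36 billion, contributing k·(−c·ΔT) = (+$234.36 billion) / 0.68 ≈ +$344.6 billion.
Net ΔY = k(ΔG − c·ΔT) = (+$660.36 billion) / 0.68 ≈ +$971 billion.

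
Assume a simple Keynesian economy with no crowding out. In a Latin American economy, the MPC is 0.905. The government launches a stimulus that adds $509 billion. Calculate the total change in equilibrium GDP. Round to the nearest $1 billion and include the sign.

Spending multiplier = 1/(1 − MPC) = 1/(1 − 0.905) = 1/0.095 ≈ 10.526.
ΔY = k × ΔG = (+$509 billion) / 0.095 ≈ +$5,358 billion.

+$5,358 billion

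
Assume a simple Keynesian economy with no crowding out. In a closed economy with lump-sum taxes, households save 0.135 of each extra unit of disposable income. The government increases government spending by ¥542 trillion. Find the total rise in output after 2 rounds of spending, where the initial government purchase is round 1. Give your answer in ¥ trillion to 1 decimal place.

MPC = 1 − MPS = 1 − 0.135 = 0.865.
Round 1 adds ΔG = ¥542 trillion; each later round is MPC = 0.865 times the previous.
After 2 rounds: 542 + 468.83 = ΔG·(1 − c^2)/(1 − c) = 542 × (1 − 0.748225)/0.135 ≈ ¥1,010.8 trillion.

¥1,010.8 trillion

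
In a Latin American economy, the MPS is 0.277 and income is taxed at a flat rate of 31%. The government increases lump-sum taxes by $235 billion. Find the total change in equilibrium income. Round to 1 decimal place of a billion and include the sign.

MPC = 1 − MPS = 1 − 0.277 = 0.723.
A lump-sum tax change of +$235 billion shifts disposable income by −$235 billion; first-round consumption changes by −c × ΔT = −0.723 × (+$235 billion) = −$169.905 billion.
Expenditure multiplier = 1/(1 − c(1−t)) = 1/(1 − 0.723×0.69) = 1/0.50113 ≈ 1.995.
The tax multiplier is −c × k ≈ −1.443, so ΔY = k × (−c·ΔT) = (−$169.905 billion) / 0.50113 ≈ −$339 billion.

−$339.0 billion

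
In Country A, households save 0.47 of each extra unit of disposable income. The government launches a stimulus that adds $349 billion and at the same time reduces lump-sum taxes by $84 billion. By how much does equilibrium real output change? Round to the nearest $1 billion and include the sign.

+$837 billion

MPC = 1 − MPS = 1 − 0.47 = 0.53.
Expenditure multiplier = 1/(1 − MPC) = 1/(1 − 0.53) = 1/0.47 ≈ 2.128.
ΔG contributes k·ΔG = (+$349 billion) / 0.47 ≈ +$742.6 billion.
ΔT of −$84 billion changes first-round spending by −c·ΔT = +$44.52 billion, contributing k·(−c·ΔT) = (+$44.52 billion) / 0.47 ≈ +$94.7 billion.
Net ΔY = k(ΔG − c·ΔT) = (+$393.52 billion) / 0.47 ≈ +$837 billion.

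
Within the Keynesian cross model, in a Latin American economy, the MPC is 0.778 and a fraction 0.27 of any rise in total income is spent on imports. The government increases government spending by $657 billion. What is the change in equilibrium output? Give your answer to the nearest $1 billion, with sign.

+$1,335 billion

Spending multiplier = 1/(1 − c + m) = 1/(1 − 0.778 + 0.27) = 1/0.492 ≈ 2.033.
ΔY = k × ΔG = (+$657 billion) / 0.492 ≈ +$1,335 billion.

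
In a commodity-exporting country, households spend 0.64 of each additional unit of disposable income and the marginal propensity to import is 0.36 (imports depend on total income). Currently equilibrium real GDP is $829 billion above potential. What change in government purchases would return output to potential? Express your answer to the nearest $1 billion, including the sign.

−$597 billion

Spending multiplier = 1/(1 − c + m) = 1/(1 − 0.64 + 0.36) = 1/0.72 ≈ 1.389.
Need ΔY = −$829 billion, so ΔG = ΔY/k = (−$829 billion) × 0.72 ≈ −$597 billion.
The government should cut government purchases by $597 billion.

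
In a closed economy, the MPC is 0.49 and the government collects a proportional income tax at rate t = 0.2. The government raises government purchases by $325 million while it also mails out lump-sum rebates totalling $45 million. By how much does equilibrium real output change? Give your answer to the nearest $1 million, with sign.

Expenditure multiplier = 1/(1 − c(1−t)) = 1/(1 − 0.49×0.8) = 1/0.608 ≈ 1.645.
ΔG contributes k·ΔG = (+$325 million) / 0.608 ≈ +$534.5 million.
ΔT of −$45 million changes first-round spending by −c·ΔT = +$22.05 million, contributing k·(−c·ΔT) = (+$22.05 million) / 0.608 ≈ +$36.3 million.
Net ΔY = k(ΔG − c·ΔT) = (+$347.05 million) / 0.608 ≈ +$571 million.

+$571 million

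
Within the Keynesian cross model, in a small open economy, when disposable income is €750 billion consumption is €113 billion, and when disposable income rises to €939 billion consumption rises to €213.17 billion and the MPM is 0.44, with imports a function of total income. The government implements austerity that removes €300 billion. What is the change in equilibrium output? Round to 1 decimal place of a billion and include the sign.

MPC = ΔC/ΔYd = (213.17 − 113)/(939 − 750) = 100.17/189 = 0.53.
Spending multiplier = 1/(1 − c + m) = 1/(1 − 0.53 + 0.44) = 1/0.91 ≈ 1.099.
ΔY = k × ΔG = (−€300 billion) / 0.91 ≈ −€329.7 billion.

−€329.7 billion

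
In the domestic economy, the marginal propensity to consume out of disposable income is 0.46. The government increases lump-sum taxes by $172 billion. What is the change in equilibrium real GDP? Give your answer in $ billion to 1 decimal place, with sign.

A lump-sum tax change of +$172 billion shifts disposable income by −$172 billion; first-round consumption changes by −c × ΔT = −0.46 × (+$172 billion) = −$79.12 billion.
Expenditure multiplier = 1/(1 − MPC) = 1/(1 − 0.46) = 1/0.54 ≈ 1.852.
The tax multiplier is −c × k ≈ −0.852, so ΔY = k × (−c·ΔT) = (−$79.12 billion) / 0.54 ≈ −$146.5 billion.

−$146.5 billion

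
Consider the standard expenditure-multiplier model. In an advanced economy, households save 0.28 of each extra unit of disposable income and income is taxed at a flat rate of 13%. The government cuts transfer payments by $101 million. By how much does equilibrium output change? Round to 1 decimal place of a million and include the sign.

MPC = 1 − MPS = 1 − 0.28 = 0.72.
The transfer change shifts disposable income by −$101 million, so first-round consumption changes by c·ΔTR = 0.72 × (−$101 million) = −$72.72 million.
Expenditure multiplier = 1/(1 − c(1−t)) = 1/(1 − 0.72×0.87) = 1/0.3736 ≈ 2.677.
The transfer multiplier is c × k ≈ 1.927, so ΔY = k × (c·ΔTR) = (−$72.72 million) / 0.3736 ≈ −$194.6 million.

−$194.6 million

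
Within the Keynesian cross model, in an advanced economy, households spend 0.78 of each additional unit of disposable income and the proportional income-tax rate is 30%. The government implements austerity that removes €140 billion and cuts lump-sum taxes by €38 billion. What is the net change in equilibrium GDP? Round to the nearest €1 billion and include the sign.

Expenditure multiplier = 1/(1 − c(1−t)) = 1/(1 − 0.78×0.7) = 1/0.454 ≈ 2.203.
ΔG contributes k·ΔG = (−€140 billion) / 0.454 ≈ −€308.4 billion.
ΔT of −€38 billion changes first-round spending by −c·ΔT = +€29.64 billion, contributing k·(−c·ΔT) = (+€29.64 billion) / 0.454 ≈ +€65.3 billion.
Net ΔY = k(ΔG − c·ΔT) = (−€110.36 billion) / 0.454 ≈ −€243 billion.

−€243 billion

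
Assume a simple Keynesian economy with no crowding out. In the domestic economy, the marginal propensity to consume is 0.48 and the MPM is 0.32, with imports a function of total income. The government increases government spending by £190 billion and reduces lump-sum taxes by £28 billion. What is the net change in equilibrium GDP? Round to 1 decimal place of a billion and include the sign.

+£242.2 billion

Expenditure multiplier = 1/(1 − c + m) = 1/(1 − 0.48 + 0.32) = 1/0.84 ≈ 1.19.
ΔG contributes k·ΔG = (+£190 billion) / 0.84 ≈ +£226.2 billion.
ΔT of −£28 billion changes first-round spending by −c·ΔT = +£13.44 billion, contributing k·(−c·ΔT) = (+£13.44 billion) / 0.84 = +£16 billion.
Net ΔY = k(ΔG − c·ΔT) = (+£203.44 billion) / 0.84 ≈ +£242.2 billion.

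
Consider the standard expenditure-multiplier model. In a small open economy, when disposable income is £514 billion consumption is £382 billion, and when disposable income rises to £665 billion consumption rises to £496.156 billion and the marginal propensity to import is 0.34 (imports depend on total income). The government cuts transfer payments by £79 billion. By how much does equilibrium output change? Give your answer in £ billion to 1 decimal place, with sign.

MPC = ΔC/ΔYd = (496.156 − 382)/(665 − 514) = 114.156/151 = 0.756.
The transfer change shifts disposable income by −£79 billion, so first-round consumption changes by c·ΔTR = 0.756 × (−£79 billion) = −£59.724 billion.
Expenditure multiplier = 1/(1 − c + m) = 1/(1 − 0.756 + 0.34) = 1/0.584 ≈ 1.712.
The transfer multiplier is c × k ≈ 1.295, so ΔY = k × (c·ΔTR) = (−£59.724 billion) / 0.584 ≈ −£102.3 billion.

−£102.3 billion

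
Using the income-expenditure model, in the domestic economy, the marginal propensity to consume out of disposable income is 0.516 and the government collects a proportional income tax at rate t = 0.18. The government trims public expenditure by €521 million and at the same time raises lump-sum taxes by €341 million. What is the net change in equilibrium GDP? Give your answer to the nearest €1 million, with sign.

Expenditure multiplier = 1/(1 − c(1−t)) = 1/(1 − 0.516×0.82) = 1/0.57688 ≈ 1.733.
ΔG contributes k·ΔG = (−€521 million) / 0.57688 ≈ −€903.1 million.
ΔT of +€341 million changes first-round spending by −c·ΔT = −€175.956 million, contributing k·(−c·ΔT) = (−€175.956 million) / 0.57688 ≈ −€305 million.
Net ΔY = k(ΔG − c·ΔT) = (−€696.956 million) / 0.57688 ≈ −€1,208 million.

−€1,208 million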